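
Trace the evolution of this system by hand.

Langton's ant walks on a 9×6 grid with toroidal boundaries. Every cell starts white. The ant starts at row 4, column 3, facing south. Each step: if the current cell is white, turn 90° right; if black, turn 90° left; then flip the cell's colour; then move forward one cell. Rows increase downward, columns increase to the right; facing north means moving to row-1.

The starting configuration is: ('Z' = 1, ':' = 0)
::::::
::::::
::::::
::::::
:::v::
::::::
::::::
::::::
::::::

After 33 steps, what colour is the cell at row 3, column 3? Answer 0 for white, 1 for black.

step 0: ::::::
::::::
::::::
::::::
:::v::
::::::
::::::
::::::
::::::
step 1: ::::::
::::::
::::::
::::::
::<Z::
::::::
::::::
::::::
::::::
step 2: ::::::
::::::
::::::
::^:::
::ZZ::
::::::
::::::
::::::
::::::
step 3: ::::::
::::::
::::::
::Z>::
::ZZ::
::::::
::::::
::::::
::::::
step 4: ::::::
::::::
::::::
::ZZ::
::Zv::
::::::
::::::
::::::
::::::
step 5: ::::::
::::::
::::::
::ZZ::
::Z:>:
::::::
::::::
::::::
::::::
step 6: ::::::
::::::
::::::
::ZZ::
::Z:Z:
::::v:
::::::
::::::
::::::
step 7: ::::::
::::::
::::::
::ZZ::
::Z:Z:
:::<Z:
::::::
::::::
::::::
step 8: ::::::
::::::
::::::
::ZZ::
::Z^Z:
:::ZZ:
::::::
::::::
::::::
step 9: ::::::
::::::
::::::
::ZZ::
::ZZ>:
:::ZZ:
::::::
::::::
::::::
step 10: ::::::
::::::
::::::
::ZZ^:
::ZZ::
:::ZZ:
::::::
::::::
::::::
step 11: ::::::
::::::
::::::
::ZZZ>
::ZZ::
:::ZZ:
::::::
::::::
::::::
step 12: ::::::
::::::
::::::
::ZZZZ
::ZZ:v
:::ZZ:
::::::
::::::
::::::
step 13: ::::::
::::::
::::::
::ZZZZ
::ZZ<Z
:::ZZ:
::::::
::::::
::::::
step 14: ::::::
::::::
::::::
::ZZ^Z
::ZZZZ
:::ZZ:
::::::
::::::
::::::
step 15: ::::::
::::::
::::::
::Z<:Z
::ZZZZ
:::ZZ:
::::::
::::::
::::::
step 16: ::::::
::::::
::::::
::Z::Z
::ZvZZ
:::ZZ:
::::::
::::::
::::::
step 17: ::::::
::::::
::::::
::Z::Z
::Z:>Z
:::ZZ:
::::::
::::::
::::::
step 18: ::::::
::::::
::::::
::Z:^Z
::Z::Z
:::ZZ:
::::::
::::::
::::::
step 19: ::::::
::::::
::::::
::Z:Z>
::Z::Z
:::ZZ:
::::::
::::::
::::::
step 20: ::::::
::::::
:::::^
::Z:Z:
::Z::Z
:::ZZ:
::::::
::::::
::::::
step 21: ::::::
::::::
>::::Z
::Z:Z:
::Z::Z
:::ZZ:
::::::
::::::
::::::
step 22: ::::::
::::::
Z::::Z
v:Z:Z:
::Z::Z
:::ZZ:
::::::
::::::
::::::
step 23: ::::::
::::::
Z::::Z
Z:Z:Z<
::Z::Z
:::ZZ:
::::::
::::::
::::::
step 24: ::::::
::::::
Z::::^
Z:Z:ZZ
::Z::Z
:::ZZ:
::::::
::::::
::::::
step 25: ::::::
::::::
Z:::<:
Z:Z:ZZ
::Z::Z
:::ZZ:
::::::
::::::
::::::
step 26: ::::::
::::^:
Z:::Z:
Z:Z:ZZ
::Z::Z
:::ZZ:
::::::
::::::
::::::
step 27: ::::::
::::Z>
Z:::Z:
Z:Z:ZZ
::Z::Z
:::ZZ:
::::::
::::::
::::::
step 28: ::::::
::::ZZ
Z:::Zv
Z:Z:ZZ
::Z::Z
:::ZZ:
::::::
::::::
::::::
step 29: ::::::
::::ZZ
Z:::<Z
Z:Z:ZZ
::Z::Z
:::ZZ:
::::::
::::::
::::::
step 30: ::::::
::::ZZ
Z::::Z
Z:Z:vZ
::Z::Z
:::ZZ:
::::::
::::::
::::::
step 31: ::::::
::::ZZ
Z::::Z
Z:Z::>
::Z::Z
:::ZZ:
::::::
::::::
::::::
step 32: ::::::
::::ZZ
Z::::^
Z:Z:::
::Z::Z
:::ZZ:
::::::
::::::
::::::
step 33: ::::::
::::ZZ
Z:::<:
Z:Z:::
::Z::Z
:::ZZ:
::::::
::::::
::::::

0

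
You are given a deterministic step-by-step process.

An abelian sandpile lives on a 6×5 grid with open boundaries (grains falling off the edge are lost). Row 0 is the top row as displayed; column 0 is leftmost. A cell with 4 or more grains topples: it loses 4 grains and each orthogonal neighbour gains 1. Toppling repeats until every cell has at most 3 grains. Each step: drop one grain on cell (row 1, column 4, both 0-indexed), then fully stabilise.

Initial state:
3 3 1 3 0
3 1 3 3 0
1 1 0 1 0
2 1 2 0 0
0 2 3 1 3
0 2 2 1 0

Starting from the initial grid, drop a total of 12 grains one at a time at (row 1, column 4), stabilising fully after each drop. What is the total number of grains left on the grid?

48

step 0: 3 3 1 3 0
3 1 3 3 0
1 1 0 1 0
2 1 2 0 0
0 2 3 1 3
0 2 2 1 0
step 1: 3 3 1 3 0
3 1 3 3 1
1 1 0 1 0
2 1 2 0 0
0 2 3 1 3
0 2 2 1 0
step 2: 3 3 1 3 0
3 1 3 3 2
1 1 0 1 0
2 1 2 0 0
0 2 3 1 3
0 2 2 1 0
step 3: 3 3 1 3 0
3 1 3 3 3
1 1 0 1 0
2 1 2 0 0
0 2 3 1 3
0 2 2 1 0
step 4: 3 3 3 0 2
3 2 0 2 1
1 1 1 2 1
2 1 2 0 0
0 2 3 1 3
0 2 2 1 0
step 5: 3 3 3 0 2
3 2 0 2 2
1 1 1 2 1
2 1 2 0 0
0 2 3 1 3
0 2 2 1 0
step 6: 3 3 3 0 2
3 2 0 2 3
1 1 1 2 1
2 1 2 0 0
0 2 3 1 3
0 2 2 1 0
step 7: 3 3 3 0 3
3 2 0 3 0
1 1 1 2 2
2 1 2 0 0
0 2 3 1 3
0 2 2 1 0
step 8: 3 3 3 0 3
3 2 0 3 1
1 1 1 2 2
2 1 2 0 0
0 2 3 1 3
0 2 2 1 0
step 9: 3 3 3 0 3
3 2 0 3 2
1 1 1 2 2
2 1 2 0 0
0 2 3 1 3
0 2 2 1 0
step 10: 3 3 3 0 3
3 2 0 3 3
1 1 1 2 2
2 1 2 0 0
0 2 3 1 3
0 2 2 1 0
step 11: 3 3 3 2 0
3 2 1 0 2
1 1 1 3 3
2 1 2 0 0
0 2 3 1 3
0 2 2 1 0
step 12: 3 3 3 2 0
3 2 1 0 3
1 1 1 3 3
2 1 2 0 0
0 2 3 1 3
0 2 2 1 0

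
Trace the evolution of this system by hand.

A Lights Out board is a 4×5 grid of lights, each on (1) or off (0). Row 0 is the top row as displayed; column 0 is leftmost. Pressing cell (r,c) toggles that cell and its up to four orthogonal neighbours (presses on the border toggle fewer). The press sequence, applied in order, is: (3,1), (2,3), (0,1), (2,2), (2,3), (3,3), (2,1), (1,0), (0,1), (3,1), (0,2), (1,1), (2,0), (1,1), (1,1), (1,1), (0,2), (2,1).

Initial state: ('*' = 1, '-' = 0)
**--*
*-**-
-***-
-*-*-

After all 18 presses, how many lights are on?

10

t=0: **--*
*-**-
-***-
-*-*-
t=1: **--*
*-**-
--**-
*-**-
t=2: **--*
*-*--
----*
*-*--
t=3: --*-*
***--
----*
*-*--
t=4: --*-*
**---
-****
*----
t=5: --*-*
**-*-
-*---
*--*-
t=6: --*-*
**-*-
-*-*-
*-*-*
t=7: --*-*
*--*-
*-**-
***-*
t=8: *-*-*
-*-*-
--**-
***-*
t=9: -*--*
---*-
--**-
***-*
t=10: -*--*
---*-
-***-
----*
t=11: --***
--**-
-***-
----*
t=12: -****
**-*-
--**-
----*
t=13: -****
-*-*-
****-
*---*
t=14: --***
*-**-
*-**-
*---*
t=15: -****
-*-*-
****-
*---*
t=16: --***
*-**-
*-**-
*---*
t=17: -*--*
*--*-
*-**-
*---*
t=18: -*--*
**-*-
-*-*-
**--*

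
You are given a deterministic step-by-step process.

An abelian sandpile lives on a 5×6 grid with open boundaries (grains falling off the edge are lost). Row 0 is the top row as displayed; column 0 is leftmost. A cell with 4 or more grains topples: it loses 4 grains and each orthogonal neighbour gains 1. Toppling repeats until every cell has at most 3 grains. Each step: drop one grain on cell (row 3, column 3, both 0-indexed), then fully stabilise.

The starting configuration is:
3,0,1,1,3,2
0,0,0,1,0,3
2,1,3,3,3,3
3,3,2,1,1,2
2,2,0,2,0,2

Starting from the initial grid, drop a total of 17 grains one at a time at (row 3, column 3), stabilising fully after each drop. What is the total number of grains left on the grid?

49

t=0: 3,0,1,1,3,2
0,0,0,1,0,3
2,1,3,3,3,3
3,3,2,1,1,2
2,2,0,2,0,2
t=1: 3,0,1,1,3,2
0,0,0,1,0,3
2,1,3,3,3,3
3,3,2,2,1,2
2,2,0,2,0,2
t=2: 3,0,1,1,3,2
0,0,0,1,0,3
2,1,3,3,3,3
3,3,2,3,1,2
2,2,0,2,0,2
t=3: 3,0,1,1,3,3
0,0,1,2,2,0
3,3,1,2,1,1
0,1,1,2,3,3
3,3,1,3,0,2
t=4: 3,0,1,1,3,3
0,0,1,2,2,0
3,3,1,2,1,1
0,1,1,3,3,3
3,3,1,3,0,2
t=5: 3,0,1,1,3,3
0,0,1,2,2,0
3,3,1,3,2,2
0,1,2,2,1,0
3,3,2,0,2,3
t=6: 3,0,1,1,3,3
0,0,1,2,2,0
3,3,1,3,2,2
0,1,2,3,1,0
3,3,2,0,2,3
t=7: 3,0,1,1,3,3
0,0,1,3,2,0
3,3,2,0,3,2
0,1,3,1,2,0
3,3,2,1,2,3
t=8: 3,0,1,1,3,3
0,0,1,3,2,0
3,3,2,0,3,2
0,1,3,2,2,0
3,3,2,1,2,3
t=9: 3,0,1,1,3,3
0,0,1,3,2,0
3,3,2,0,3,2
0,1,3,3,2,0
3,3,2,1,2,3
t=10: 3,0,1,1,3,3
0,0,1,3,2,0
3,3,3,1,3,2
0,2,0,1,3,0
3,3,3,2,2,3
t=11: 3,0,1,1,3,3
0,0,1,3,2,0
3,3,3,1,3,2
0,2,0,2,3,0
3,3,3,2,2,3
t=12: 3,0,1,1,3,3
0,0,1,3,2,0
3,3,3,1,3,2
0,2,0,3,3,0
3,3,3,2,2,3
t=13: 3,0,1,1,3,3
0,0,1,3,3,0
3,3,3,3,0,3
0,2,1,1,1,1
3,3,3,3,3,3
t=14: 3,0,1,1,3,3
0,0,1,3,3,0
3,3,3,3,0,3
0,2,1,2,1,1
3,3,3,3,3,3
t=15: 3,0,1,1,3,3
0,0,1,3,3,0
3,3,3,3,0,3
0,2,1,3,1,1
3,3,3,3,3,3
t=16: 3,0,1,3,1,0
1,1,3,1,1,2
0,2,2,2,2,3
3,1,1,3,3,2
0,2,2,2,1,0
t=17: 3,0,1,3,1,0
1,1,3,1,1,2
0,2,2,3,3,3
3,1,2,1,0,3
0,2,2,3,2,0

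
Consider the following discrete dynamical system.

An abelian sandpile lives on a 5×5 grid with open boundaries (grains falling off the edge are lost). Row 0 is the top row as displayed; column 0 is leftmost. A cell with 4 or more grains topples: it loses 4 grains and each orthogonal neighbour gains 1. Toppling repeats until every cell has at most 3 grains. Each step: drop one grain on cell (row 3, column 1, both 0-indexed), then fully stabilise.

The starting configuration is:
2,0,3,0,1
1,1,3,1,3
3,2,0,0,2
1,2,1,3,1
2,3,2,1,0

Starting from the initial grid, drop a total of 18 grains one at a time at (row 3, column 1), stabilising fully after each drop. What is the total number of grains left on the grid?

44

[0] 2,0,3,0,1
1,1,3,1,3
3,2,0,0,2
1,2,1,3,1
2,3,2,1,0
[1] 2,0,3,0,1
1,1,3,1,3
3,2,0,0,2
1,3,1,3,1
2,3,2,1,0
[2] 2,0,3,0,1
1,1,3,1,3
3,3,0,0,2
2,1,2,3,1
3,0,3,1,0
[3] 2,0,3,0,1
1,1,3,1,3
3,3,0,0,2
2,2,2,3,1
3,0,3,1,0
[4] 2,0,3,0,1
1,1,3,1,3
3,3,0,0,2
2,3,2,3,1
3,0,3,1,0
[5] 2,0,3,0,1
2,2,3,1,3
1,1,1,0,2
1,2,3,3,1
0,2,3,1,0
[6] 2,0,3,0,1
2,2,3,1,3
1,1,1,0,2
1,3,3,3,1
0,2,3,1,0
[7] 2,0,3,0,1
2,2,3,1,3
1,2,2,1,2
2,2,2,0,2
1,0,1,3,0
[8] 2,0,3,0,1
2,2,3,1,3
1,2,2,1,2
2,3,2,0,2
1,0,1,3,0
[9] 2,0,3,0,1
2,2,3,1,3
1,3,2,1,2
3,0,3,0,2
1,1,1,3,0
[10] 2,0,3,0,1
2,2,3,1,3
1,3,2,1,2
3,1,3,0,2
1,1,1,3,0
[11] 2,0,3,0,1
2,2,3,1,3
1,3,2,1,2
3,2,3,0,2
1,1,1,3,0
[12] 2,0,3,0,1
2,2,3,1,3
1,3,2,1,2
3,3,3,0,2
1,1,1,3,0
[13] 2,2,0,1,1
3,0,2,2,3
3,2,1,2,2
0,3,1,1,2
2,2,2,3,0
[14] 2,2,0,1,1
3,0,2,2,3
3,3,1,2,2
1,0,2,1,2
2,3,2,3,0
[15] 2,2,0,1,1
3,0,2,2,3
3,3,1,2,2
1,1,2,1,2
2,3,2,3,0
[16] 2,2,0,1,1
3,0,2,2,3
3,3,1,2,2
1,2,2,1,2
2,3,2,3,0
[17] 2,2,0,1,1
3,0,2,2,3
3,3,1,2,2
1,3,2,1,2
2,3,2,3,0
[18] 3,2,0,1,1
0,2,2,2,3
1,1,2,2,2
3,2,3,1,2
3,0,3,3,0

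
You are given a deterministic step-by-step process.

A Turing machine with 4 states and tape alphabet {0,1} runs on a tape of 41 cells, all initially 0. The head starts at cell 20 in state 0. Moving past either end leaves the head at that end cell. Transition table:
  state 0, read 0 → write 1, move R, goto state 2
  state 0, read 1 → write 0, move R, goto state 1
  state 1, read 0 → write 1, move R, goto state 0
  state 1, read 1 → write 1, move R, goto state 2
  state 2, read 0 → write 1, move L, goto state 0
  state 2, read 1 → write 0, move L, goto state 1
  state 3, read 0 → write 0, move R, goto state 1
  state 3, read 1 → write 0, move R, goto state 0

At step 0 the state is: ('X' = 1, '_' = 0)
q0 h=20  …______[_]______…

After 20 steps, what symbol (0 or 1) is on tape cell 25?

0

k=0  q0 h=20  …______[_]______…
k=1  q2 h=21  …_____X[_]______…
k=2  q0 h=20  …______[X]X_____…
k=3  q1 h=21  …______[X]______…
k=4  q2 h=22  …_____X[_]______…
k=5  q0 h=21  …______[X]X_____…
k=6  q1 h=22  …______[X]______…
k=7  q2 h=23  …_____X[_]______…
k=8  q0 h=22  …______[X]X_____…
k=9  q1 h=23  …______[X]______…
k=10  q2 h=24  …_____X[_]______…
k=11  q0 h=23  …______[X]X_____…
k=12  q1 h=24  …______[X]______…
k=13  q2 h=25  …_____X[_]______…
k=14  q0 h=24  …______[X]X_____…
k=15  q1 h=25  …______[X]______…
k=16  q2 h=26  …_____X[_]______…
k=17  q0 h=25  …______[X]X_____…
k=18  q1 h=26  …______[X]______…
k=19  q2 h=27  …_____X[_]______…
k=20  q0 h=26  …______[X]X_____…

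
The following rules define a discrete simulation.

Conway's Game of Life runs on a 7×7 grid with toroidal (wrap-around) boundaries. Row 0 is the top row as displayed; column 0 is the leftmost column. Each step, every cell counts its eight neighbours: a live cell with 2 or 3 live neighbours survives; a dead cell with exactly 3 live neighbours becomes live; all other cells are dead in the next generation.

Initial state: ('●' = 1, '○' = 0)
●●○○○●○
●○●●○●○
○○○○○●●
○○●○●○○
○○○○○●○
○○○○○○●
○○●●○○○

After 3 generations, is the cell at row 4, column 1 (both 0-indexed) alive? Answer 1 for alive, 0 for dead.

gen 0: ●●○○○●○
●○●●○●○
○○○○○●●
○○●○●○○
○○○○○●○
○○○○○○●
○○●●○○○
gen 1: ●○○○○○○
●○●○○●○
○●●○○●●
○○○○●○●
○○○○○●○
○○○○○○○
●●●○○○●
gen 2: ○○●○○○○
●○●○○●○
○●●●●○○
●○○○●○●
○○○○○●○
●●○○○○●
●●○○○○●
gen 3: ○○●○○○○
○○○○●○○
○○●○●○○
●●●○●○●
○●○○○●○
○●○○○●○
○○●○○○●

1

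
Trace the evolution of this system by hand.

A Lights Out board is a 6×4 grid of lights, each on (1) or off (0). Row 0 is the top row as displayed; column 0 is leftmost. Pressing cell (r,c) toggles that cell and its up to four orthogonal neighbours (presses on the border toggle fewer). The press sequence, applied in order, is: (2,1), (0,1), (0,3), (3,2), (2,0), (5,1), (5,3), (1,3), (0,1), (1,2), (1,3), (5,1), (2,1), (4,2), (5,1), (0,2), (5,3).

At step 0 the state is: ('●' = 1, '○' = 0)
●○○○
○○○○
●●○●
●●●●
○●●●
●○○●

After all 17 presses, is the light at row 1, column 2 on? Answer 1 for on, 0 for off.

0

k=0  ●○○○
○○○○
●●○●
●●●●
○●●●
●○○●
k=1  ●○○○
○●○○
○○●●
●○●●
○●●●
●○○●
k=2  ○●●○
○○○○
○○●●
●○●●
○●●●
●○○●
k=3  ○●○●
○○○●
○○●●
●○●●
○●●●
●○○●
k=4  ○●○●
○○○●
○○○●
●●○○
○●○●
●○○●
k=5  ○●○●
●○○●
●●○●
○●○○
○●○●
●○○●
k=6  ○●○●
●○○●
●●○●
○●○○
○○○●
○●●●
k=7  ○●○●
●○○●
●●○●
○●○○
○○○○
○●○○
k=8  ○●○○
●○●○
●●○○
○●○○
○○○○
○●○○
k=9  ●○●○
●●●○
●●○○
○●○○
○○○○
○●○○
k=10  ●○○○
●○○●
●●●○
○●○○
○○○○
○●○○
k=11  ●○○●
●○●○
●●●●
○●○○
○○○○
○●○○
k=12  ●○○●
●○●○
●●●●
○●○○
○●○○
●○●○
k=13  ●○○●
●●●○
○○○●
○○○○
○●○○
●○●○
k=14  ●○○●
●●●○
○○○●
○○●○
○○●●
●○○○
k=15  ●○○●
●●●○
○○○●
○○●○
○●●●
○●●○
k=16  ●●●○
●●○○
○○○●
○○●○
○●●●
○●●○
k=17  ●●●○
●●○○
○○○●
○○●○
○●●○
○●○●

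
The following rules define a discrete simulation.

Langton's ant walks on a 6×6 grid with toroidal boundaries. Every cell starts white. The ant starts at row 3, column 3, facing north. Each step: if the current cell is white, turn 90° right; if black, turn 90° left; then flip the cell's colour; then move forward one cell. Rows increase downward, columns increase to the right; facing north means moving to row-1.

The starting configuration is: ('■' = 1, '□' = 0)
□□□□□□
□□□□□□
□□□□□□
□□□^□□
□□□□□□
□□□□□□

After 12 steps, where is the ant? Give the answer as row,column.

3,1

t=0: □□□□□□
□□□□□□
□□□□□□
□□□^□□
□□□□□□
□□□□□□
t=1: □□□□□□
□□□□□□
□□□□□□
□□□■>□
□□□□□□
□□□□□□
t=2: □□□□□□
□□□□□□
□□□□□□
□□□■■□
□□□□v□
□□□□□□
t=3: □□□□□□
□□□□□□
□□□□□□
□□□■■□
□□□<■□
□□□□□□
t=4: □□□□□□
□□□□□□
□□□□□□
□□□^■□
□□□■■□
□□□□□□
t=5: □□□□□□
□□□□□□
□□□□□□
□□<□■□
□□□■■□
□□□□□□
t=6: □□□□□□
□□□□□□
□□^□□□
□□■□■□
□□□■■□
□□□□□□
t=7: □□□□□□
□□□□□□
□□■>□□
□□■□■□
□□□■■□
□□□□□□
t=8: □□□□□□
□□□□□□
□□■■□□
□□■v■□
□□□■■□
□□□□□□
t=9: □□□□□□
□□□□□□
□□■■□□
□□<■■□
□□□■■□
□□□□□□
t=10: □□□□□□
□□□□□□
□□■■□□
□□□■■□
□□v■■□
□□□□□□
t=11: □□□□□□
□□□□□□
□□■■□□
□□□■■□
□<■■■□
□□□□□□
t=12: □□□□□□
□□□□□□
□□■■□□
□^□■■□
□■■■■□
□□□□□□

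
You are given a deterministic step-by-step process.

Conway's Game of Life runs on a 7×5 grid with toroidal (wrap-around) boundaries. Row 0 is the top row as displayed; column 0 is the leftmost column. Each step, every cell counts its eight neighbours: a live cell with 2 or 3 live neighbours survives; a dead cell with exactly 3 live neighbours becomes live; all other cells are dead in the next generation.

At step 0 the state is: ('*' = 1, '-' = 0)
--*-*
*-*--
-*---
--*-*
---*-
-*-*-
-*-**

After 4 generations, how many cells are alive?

14

step 0: --*-*
*-*--
-*---
--*-*
---*-
-*-*-
-*-**
step 1: --*-*
*-**-
****-
--**-
---**
*--*-
-*--*
step 2: --*-*
*----
*----
*----
-----
*-**-
-**-*
step 3: --*-*
**--*
**--*
-----
-*--*
*-***
----*
step 4: -*--*
--*--
-*--*
-*--*
-**-*
-**--
-**--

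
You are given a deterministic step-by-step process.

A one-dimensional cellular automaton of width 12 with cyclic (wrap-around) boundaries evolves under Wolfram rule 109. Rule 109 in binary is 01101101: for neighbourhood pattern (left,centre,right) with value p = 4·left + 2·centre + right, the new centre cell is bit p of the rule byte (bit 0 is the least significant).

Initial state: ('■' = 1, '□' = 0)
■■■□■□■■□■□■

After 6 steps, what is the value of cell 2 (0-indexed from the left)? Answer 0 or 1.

1

0) ■■■□■□■■□■□■
1) □□■■■■■■■■■■
2) □□■□□□□□□□□■
3) □□■□■■■■■■□■
4) □□■■■□□□□■■■
5) □□■□■□■■□■□■
6) □□■■■■■■■■■■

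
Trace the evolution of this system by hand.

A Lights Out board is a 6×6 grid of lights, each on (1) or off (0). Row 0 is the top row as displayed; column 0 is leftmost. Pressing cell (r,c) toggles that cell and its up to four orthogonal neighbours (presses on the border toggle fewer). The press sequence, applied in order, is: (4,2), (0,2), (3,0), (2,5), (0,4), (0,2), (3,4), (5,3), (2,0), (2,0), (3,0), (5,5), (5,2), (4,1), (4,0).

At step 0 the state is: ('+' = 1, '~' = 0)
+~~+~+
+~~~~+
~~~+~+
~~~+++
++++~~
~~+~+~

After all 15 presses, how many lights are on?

16

step 0: +~~+~+
+~~~~+
~~~+~+
~~~+++
++++~~
~~+~+~
step 1: +~~+~+
+~~~~+
~~~+~+
~~++++
+~~~~~
~~~~+~
step 2: +++~~+
+~+~~+
~~~+~+
~~++++
+~~~~~
~~~~+~
step 3: +++~~+
+~+~~+
+~~+~+
++++++
~~~~~~
~~~~+~
step 4: +++~~+
+~+~~~
+~~++~
+++++~
~~~~~~
~~~~+~
step 5: +++++~
+~+~+~
+~~++~
+++++~
~~~~~~
~~~~+~
step 6: +~~~+~
+~~~+~
+~~++~
+++++~
~~~~~~
~~~~+~
step 7: +~~~+~
+~~~+~
+~~+~~
+++~~+
~~~~+~
~~~~+~
step 8: +~~~+~
+~~~+~
+~~+~~
+++~~+
~~~++~
~~++~~
step 9: +~~~+~
~~~~+~
~+~+~~
~++~~+
~~~++~
~~++~~
step 10: +~~~+~
+~~~+~
+~~+~~
+++~~+
~~~++~
~~++~~
step 11: +~~~+~
+~~~+~
~~~+~~
~~+~~+
+~~++~
~~++~~
step 12: +~~~+~
+~~~+~
~~~+~~
~~+~~+
+~~+++
~~++++
step 13: +~~~+~
+~~~+~
~~~+~~
~~+~~+
+~++++
~+~~++
step 14: +~~~+~
+~~~+~
~~~+~~
~++~~+
~+~+++
~~~~++
step 15: +~~~+~
+~~~+~
~~~+~~
+++~~+
+~~+++
+~~~++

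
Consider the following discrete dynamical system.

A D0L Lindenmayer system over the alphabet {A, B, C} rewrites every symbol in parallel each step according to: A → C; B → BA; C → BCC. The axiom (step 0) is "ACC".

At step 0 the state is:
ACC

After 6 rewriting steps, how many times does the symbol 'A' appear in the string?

90

0) ACC
1) CBCCBCC
2) BCCBABCCBCCBABCCBCC
3) BABCCBCCBACBABCCBCCBABCCBCCBACBABCCBCCBABCCBCC
4) BACBABCCBCCBABCCBCCBACBCCBACBABCCBCCBABCCBCCBACBABCCBCCBABCCBCCBACBCCBACBABCCBCCBABCCBCCBACBABCCBCCBABCCBCC
5) BACBCCBACBABCCBCCBABCCBCCBACBABCCBCCBABCCBCCBACBCCBABCCBCC…BCCBCCBABCCBCCBACBCCBACBABCCBCCBABCCBCCBACBABCCBCCBABCCBCC  (len 248)
6) BACBCCBABCCBCCBACBCCBACBABCCBCCBABCCBCCBACBABCCBCCBABCCBCC…BCCBCCBABCCBCCBACBCCBACBABCCBCCBABCCBCCBACBABCCBCCBABCCBCC  (len 576)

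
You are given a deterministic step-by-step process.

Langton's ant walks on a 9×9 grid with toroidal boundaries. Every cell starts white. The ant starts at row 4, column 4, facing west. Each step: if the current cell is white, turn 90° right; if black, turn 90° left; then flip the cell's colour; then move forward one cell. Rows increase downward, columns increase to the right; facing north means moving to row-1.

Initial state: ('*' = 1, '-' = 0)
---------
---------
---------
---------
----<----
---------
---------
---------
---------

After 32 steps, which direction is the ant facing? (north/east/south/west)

east

gen 0: ---------
---------
---------
---------
----<----
---------
---------
---------
---------
gen 1: ---------
---------
---------
----^----
----*----
---------
---------
---------
---------
gen 2: ---------
---------
---------
----*>---
----*----
---------
---------
---------
---------
gen 3: ---------
---------
---------
----**---
----*v---
---------
---------
---------
---------
gen 4: ---------
---------
---------
----**---
----<*---
---------
---------
---------
---------
gen 5: ---------
---------
---------
----**---
-----*---
----v----
---------
---------
---------
gen 6: ---------
---------
---------
----**---
-----*---
---<*----
---------
---------
---------
gen 7: ---------
---------
---------
----**---
---^-*---
---**----
---------
---------
---------
gen 8: ---------
---------
---------
----**---
---*>*---
---**----
---------
---------
---------
gen 9: ---------
---------
---------
----**---
---***---
---*v----
---------
---------
---------
gen 10: ---------
---------
---------
----**---
---***---
---*->---
---------
---------
---------
gen 11: ---------
---------
---------
----**---
---***---
---*-*---
-----v---
---------
---------
gen 12: ---------
---------
---------
----**---
---***---
---*-*---
----<*---
---------
---------
gen 13: ---------
---------
---------
----**---
---***---
---*^*---
----**---
---------
---------
gen 14: ---------
---------
---------
----**---
---***---
---**>---
----**---
---------
---------
gen 15: ---------
---------
---------
----**---
---**^---
---**----
----**---
---------
---------
gen 16: ---------
---------
---------
----**---
---*<----
---**----
----**---
---------
---------
gen 17: ---------
---------
---------
----**---
---*-----
---*v----
----**---
---------
---------
gen 18: ---------
---------
---------
----**---
---*-----
---*->---
----**---
---------
---------
gen 19: ---------
---------
---------
----**---
---*-----
---*-*---
----*v---
---------
---------
gen 20: ---------
---------
---------
----**---
---*-----
---*-*---
----*->--
---------
---------
gen 21: ---------
---------
---------
----**---
---*-----
---*-*---
----*-*--
------v--
---------
gen 22: ---------
---------
---------
----**---
---*-----
---*-*---
----*-*--
-----<*--
---------
gen 23: ---------
---------
---------
----**---
---*-----
---*-*---
----*^*--
-----**--
---------
gen 24: ---------
---------
---------
----**---
---*-----
---*-*---
----**>--
-----**--
---------
gen 25: ---------
---------
---------
----**---
---*-----
---*-*^--
----**---
-----**--
---------
gen 26: ---------
---------
---------
----**---
---*-----
---*-**>-
----**---
-----**--
---------
gen 27: ---------
---------
---------
----**---
---*-----
---*-***-
----**-v-
-----**--
---------
gen 28: ---------
---------
---------
----**---
---*-----
---*-***-
----**<*-
-----**--
---------
gen 29: ---------
---------
---------
----**---
---*-----
---*-*^*-
----****-
-----**--
---------
gen 30: ---------
---------
---------
----**---
---*-----
---*-<-*-
----****-
-----**--
---------
gen 31: ---------
---------
---------
----**---
---*-----
---*---*-
----*v**-
-----**--
---------
gen 32: ---------
---------
---------
----**---
---*-----
---*---*-
----*->*-
-----**--
---------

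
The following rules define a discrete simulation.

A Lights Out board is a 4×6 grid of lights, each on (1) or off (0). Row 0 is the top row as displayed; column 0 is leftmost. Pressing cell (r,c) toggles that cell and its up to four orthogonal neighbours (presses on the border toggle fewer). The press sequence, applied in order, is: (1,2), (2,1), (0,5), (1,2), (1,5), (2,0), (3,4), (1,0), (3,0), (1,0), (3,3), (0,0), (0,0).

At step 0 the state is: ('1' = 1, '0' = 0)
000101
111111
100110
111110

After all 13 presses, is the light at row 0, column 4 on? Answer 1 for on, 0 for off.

t=0: 000101
111111
100110
111110
t=1: 001101
100011
101110
111110
t=2: 001101
110011
010110
101110
t=3: 001110
110010
010110
101110
t=4: 000110
101110
011110
101110
t=5: 000111
101101
011111
101110
t=6: 000111
001101
101111
001110
t=7: 000111
001101
101101
001001
t=8: 100111
111101
001101
001001
t=9: 100111
111101
101101
111001
t=10: 000111
001101
001101
111001
t=11: 000111
001101
001001
110111
t=12: 110111
101101
001001
110111
t=13: 000111
001101
001001
110111

1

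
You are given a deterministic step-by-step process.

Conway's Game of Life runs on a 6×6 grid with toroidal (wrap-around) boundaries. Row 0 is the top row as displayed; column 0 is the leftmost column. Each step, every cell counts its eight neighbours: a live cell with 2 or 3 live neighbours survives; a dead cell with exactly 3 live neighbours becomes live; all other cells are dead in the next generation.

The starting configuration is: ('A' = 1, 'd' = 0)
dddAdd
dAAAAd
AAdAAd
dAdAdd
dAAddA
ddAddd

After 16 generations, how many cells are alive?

7

[0] dddAdd
dAAAAd
AAdAAd
dAdAdd
dAAddA
ddAddd
[1] dAddAd
AAdddA
AddddA
dddAdA
AAdAdd
dAAAdd
[2] dddAAA
dAddAd
dAdddd
dAAddA
AAdAdd
dddAAd
[3] ddAddA
AdAAAA
dAdddd
dddddd
AAdAdA
Addddd
[4] ddAddd
AdAAAA
AAAAAA
dAAddd
AAdddA
ddAdAd
[5] ddAddd
dddddd
dddddd
dddddd
AddAdA
AdAAdA
[6] dAAAdd
dddddd
dddddd
dddddd
AAAAdA
AdAAdA
[7] AAdAAd
ddAddd
dddddd
AAAddd
dddAdA
dddddA
[8] AAAAAA
dAAAdd
ddAddd
AAAddd
dAAdAA
ddAAdA
[9] dddddA
dddddA
Addddd
AddddA
ddddAA
dddddd
[10] dddddd
AddddA
Addddd
AdddAd
AdddAA
ddddAA
[11] AdddAd
AddddA
AAdddd
AAddAd
AddAdd
AdddAd
[12] AAddAd
dddddd
dddddd
ddAddd
AddAAd
AAdAAd
[13] AAAAAd
dddddd
dddddd
dddAdd
AdddAd
dddddd
[14] dAAAdd
dAAAdd
dddddd
dddddd
dddddd
AdAdAd
[15] AdddAd
dAdAdd
ddAddd
dddddd
dddddd
ddAddd
[16] dAAAdd
dAAAdd
ddAddd
dddddd
dddddd
dddddd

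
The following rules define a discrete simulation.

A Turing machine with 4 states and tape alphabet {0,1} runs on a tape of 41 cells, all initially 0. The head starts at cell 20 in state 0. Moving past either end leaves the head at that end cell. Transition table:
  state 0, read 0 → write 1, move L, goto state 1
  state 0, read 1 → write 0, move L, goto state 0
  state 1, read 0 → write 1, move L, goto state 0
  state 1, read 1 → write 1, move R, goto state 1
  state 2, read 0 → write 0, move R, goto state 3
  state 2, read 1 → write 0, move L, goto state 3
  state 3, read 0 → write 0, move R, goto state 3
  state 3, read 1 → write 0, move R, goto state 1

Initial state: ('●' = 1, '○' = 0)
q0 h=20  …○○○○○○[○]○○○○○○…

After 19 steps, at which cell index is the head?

1

t=0: q0 h=20  …○○○○○○[○]○○○○○○…
t=1: q1 h=19  …○○○○○○[○]●○○○○○…
t=2: q0 h=18  …○○○○○○[○]●●○○○○…
t=3: q1 h=17  …○○○○○○[○]●●●○○○…
t=4: q0 h=16  …○○○○○○[○]●●●●○○…
t=5: q1 h=15  …○○○○○○[○]●●●●●○…
t=6: q0 h=14  …○○○○○○[○]●●●●●●…
t=7: q1 h=13  …○○○○○○[○]●●●●●●…
t=8: q0 h=12  …○○○○○○[○]●●●●●●…
t=9: q1 h=11  …○○○○○○[○]●●●●●●…
t=10: q0 h=10  …○○○○○○[○]●●●●●●…
t=11: q1 h= 9  …○○○○○○[○]●●●●●●…
t=12: q0 h= 8  …○○○○○○[○]●●●●●●…
t=13: q1 h= 7  …○○○○○○[○]●●●●●●…
t=14: q0 h= 6  |○○○○○○[○]●●●●●●…
t=15: q1 h= 5  |○○○○○[○]●●●●●●…
t=16: q0 h= 4  |○○○○[○]●●●●●●…
t=17: q1 h= 3  |○○○[○]●●●●●●…
t=18: q0 h= 2  |○○[○]●●●●●●…
t=19: q1 h= 1  |○[○]●●●●●●…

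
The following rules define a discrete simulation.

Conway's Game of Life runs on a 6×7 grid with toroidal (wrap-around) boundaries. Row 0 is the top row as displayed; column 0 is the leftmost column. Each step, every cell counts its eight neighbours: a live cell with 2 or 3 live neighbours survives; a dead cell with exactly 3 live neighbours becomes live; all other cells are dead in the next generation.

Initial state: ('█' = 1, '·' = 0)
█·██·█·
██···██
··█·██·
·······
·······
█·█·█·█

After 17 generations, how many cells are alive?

5

t=0: █·██·█·
██···██
··█·██·
·······
·······
█·█·█·█
t=1: ··██···
█······
██··██·
·······
·······
█·█·███
t=2: █·████·
█·███·█
██····█
·······
·····██
·██·███
t=3: ·······
·······
·███·██
·····█·
█···█·█
·██····
t=4: ·······
··█····
··█·███
·███···
██···██
██·····
t=5: ·█·····
···█·█·
····██·
···█···
······█
·█·····
t=6: ··█····
·····█·
···█·█·
····██·
·······
█······
t=7: ·······
····█··
·····██
····██·
·······
·······
t=8: ·······
·····█·
······█
····███
·······
·······
t=9: ·······
·······
····█·█
·····██
·····█·
·······
t=10: ·······
·······
······█
····█·█
·····██
·······
t=11: ·······
·······
·····█·
█·····█
·····██
·······
t=12: ·······
·······
······█
█······
█····██
·······
t=13: ·······
·······
·······
█····█·
█·····█
······█
t=14: ·······
·······
·······
█······
█····█·
█·····█
t=15: ·······
·······
·······
······█
██·····
█·····█
t=16: ·······
·······
·······
█······
·█·····
██····█
t=17: █······
·······
·······
·······
·█····█
██·····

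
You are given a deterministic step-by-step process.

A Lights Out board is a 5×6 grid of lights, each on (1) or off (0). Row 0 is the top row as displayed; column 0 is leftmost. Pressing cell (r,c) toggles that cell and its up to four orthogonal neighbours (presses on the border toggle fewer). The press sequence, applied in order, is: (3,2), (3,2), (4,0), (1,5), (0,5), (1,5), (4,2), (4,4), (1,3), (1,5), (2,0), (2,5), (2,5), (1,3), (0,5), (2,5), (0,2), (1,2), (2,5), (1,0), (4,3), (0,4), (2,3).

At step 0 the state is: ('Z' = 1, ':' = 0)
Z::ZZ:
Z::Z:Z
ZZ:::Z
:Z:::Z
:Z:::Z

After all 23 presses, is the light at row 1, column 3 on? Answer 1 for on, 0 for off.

t=0: Z::ZZ:
Z::Z:Z
ZZ:::Z
:Z:::Z
:Z:::Z
t=1: Z::ZZ:
Z::Z:Z
ZZZ::Z
::ZZ:Z
:ZZ::Z
t=2: Z::ZZ:
Z::Z:Z
ZZ:::Z
:Z:::Z
:Z:::Z
t=3: Z::ZZ:
Z::Z:Z
ZZ:::Z
ZZ:::Z
Z::::Z
t=4: Z::ZZZ
Z::ZZ:
ZZ::::
ZZ:::Z
Z::::Z
t=5: Z::Z::
Z::ZZZ
ZZ::::
ZZ:::Z
Z::::Z
t=6: Z::Z:Z
Z::Z::
ZZ:::Z
ZZ:::Z
Z::::Z
t=7: Z::Z:Z
Z::Z::
ZZ:::Z
ZZZ::Z
ZZZZ:Z
t=8: Z::Z:Z
Z::Z::
ZZ:::Z
ZZZ:ZZ
ZZZ:Z:
t=9: Z::::Z
Z:Z:Z:
ZZ:Z:Z
ZZZ:ZZ
ZZZ:Z:
t=10: Z:::::
Z:Z::Z
ZZ:Z::
ZZZ:ZZ
ZZZ:Z:
t=11: Z:::::
::Z::Z
:::Z::
:ZZ:ZZ
ZZZ:Z:
t=12: Z:::::
::Z:::
:::ZZZ
:ZZ:Z:
ZZZ:Z:
t=13: Z:::::
::Z::Z
:::Z::
:ZZ:ZZ
ZZZ:Z:
t=14: Z::Z::
:::ZZZ
::::::
:ZZ:ZZ
ZZZ:Z:
t=15: Z::ZZZ
:::ZZ:
::::::
:ZZ:ZZ
ZZZ:Z:
t=16: Z::ZZZ
:::ZZZ
::::ZZ
:ZZ:Z:
ZZZ:Z:
t=17: ZZZ:ZZ
::ZZZZ
::::ZZ
:ZZ:Z:
ZZZ:Z:
t=18: ZZ::ZZ
:Z::ZZ
::Z:ZZ
:ZZ:Z:
ZZZ:Z:
t=19: ZZ::ZZ
:Z::Z:
::Z:::
:ZZ:ZZ
ZZZ:Z:
t=20: :Z::ZZ
Z:::Z:
Z:Z:::
:ZZ:ZZ
ZZZ:Z:
t=21: :Z::ZZ
Z:::Z:
Z:Z:::
:ZZZZZ
ZZ:Z::
t=22: :Z:Z::
Z:::::
Z:Z:::
:ZZZZZ
ZZ:Z::
t=23: :Z:Z::
Z::Z::
Z::ZZ:
:ZZ:ZZ
ZZ:Z::

1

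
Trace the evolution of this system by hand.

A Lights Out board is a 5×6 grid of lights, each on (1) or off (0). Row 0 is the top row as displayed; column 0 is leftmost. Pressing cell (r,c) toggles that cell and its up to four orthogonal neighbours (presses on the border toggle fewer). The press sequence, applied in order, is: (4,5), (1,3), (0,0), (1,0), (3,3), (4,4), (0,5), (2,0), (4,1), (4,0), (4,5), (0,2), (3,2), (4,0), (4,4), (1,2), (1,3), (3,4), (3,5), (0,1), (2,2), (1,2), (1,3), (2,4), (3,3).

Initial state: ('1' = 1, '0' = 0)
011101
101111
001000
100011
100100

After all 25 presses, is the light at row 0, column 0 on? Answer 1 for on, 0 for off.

1

0) 011101
101111
001000
100011
100100
1) 011101
101111
001000
100010
100111
2) 011001
100001
001100
100010
100111
3) 101001
000001
001100
100010
100111
4) 001001
110001
101100
100010
100111
5) 001001
110001
101000
101100
100011
6) 001001
110001
101000
101110
100100
7) 001010
110000
101000
101110
100100
8) 001010
010000
011000
001110
100100
9) 001010
010000
011000
011110
011100
10) 001010
010000
011000
111110
101100
11) 001010
010000
011000
111111
101111
12) 010110
011000
011000
111111
101111
13) 010110
011000
010000
100011
100111
14) 010110
011000
010000
000011
010111
15) 010110
011000
010000
000001
010000
16) 011110
000100
011000
000001
010000
17) 011010
001010
011100
000001
010000
18) 011010
001010
011110
000110
010010
19) 011010
001010
011111
000101
010011
20) 100010
011010
011111
000101
010011
21) 100010
010010
000011
001101
010011
22) 101010
001110
001011
001101
010011
23) 101110
000000
001111
001101
010011
24) 101110
000010
001000
001111
010011
25) 101110
000010
001100
000001
010111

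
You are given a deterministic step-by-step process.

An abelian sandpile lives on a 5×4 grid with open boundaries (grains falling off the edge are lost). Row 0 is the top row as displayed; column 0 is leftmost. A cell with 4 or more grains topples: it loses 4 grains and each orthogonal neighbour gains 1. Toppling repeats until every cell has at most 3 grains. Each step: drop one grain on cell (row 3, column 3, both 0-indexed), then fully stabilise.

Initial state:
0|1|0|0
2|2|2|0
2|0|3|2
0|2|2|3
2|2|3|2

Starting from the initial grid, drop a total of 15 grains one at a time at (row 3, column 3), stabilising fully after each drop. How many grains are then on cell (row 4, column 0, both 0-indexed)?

t=0: 0|1|0|0
2|2|2|0
2|0|3|2
0|2|2|3
2|2|3|2
t=1: 0|1|0|0
2|2|2|0
2|0|3|3
0|2|3|0
2|2|3|3
t=2: 0|1|0|0
2|2|2|0
2|0|3|3
0|2|3|1
2|2|3|3
t=3: 0|1|0|0
2|2|2|0
2|0|3|3
0|2|3|2
2|2|3|3
t=4: 0|1|0|0
2|2|2|0
2|0|3|3
0|2|3|3
2|2|3|3
t=5: 0|1|0|0
2|2|3|1
2|1|1|1
0|3|2|3
2|3|1|1
t=6: 0|1|0|0
2|2|3|1
2|1|1|2
0|3|3|0
2|3|1|2
t=7: 0|1|0|0
2|2|3|1
2|1|1|2
0|3|3|1
2|3|1|2
t=8: 0|1|0|0
2|2|3|1
2|1|1|2
0|3|3|2
2|3|1|2
t=9: 0|1|0|0
2|2|3|1
2|1|1|2
0|3|3|3
2|3|1|2
t=10: 0|1|0|0
2|2|3|1
2|2|2|3
1|1|1|1
3|0|3|3
t=11: 0|1|0|0
2|2|3|1
2|2|2|3
1|1|1|2
3|0|3|3
t=12: 0|1|0|0
2|2|3|1
2|2|2|3
1|1|1|3
3|0|3|3
t=13: 0|1|0|0
2|2|3|2
2|2|3|0
1|1|3|2
3|1|0|1
t=14: 0|1|0|0
2|2|3|2
2|2|3|0
1|1|3|3
3|1|0|1
t=15: 0|1|1|0
2|3|0|3
2|3|1|2
1|2|1|1
3|1|1|2

3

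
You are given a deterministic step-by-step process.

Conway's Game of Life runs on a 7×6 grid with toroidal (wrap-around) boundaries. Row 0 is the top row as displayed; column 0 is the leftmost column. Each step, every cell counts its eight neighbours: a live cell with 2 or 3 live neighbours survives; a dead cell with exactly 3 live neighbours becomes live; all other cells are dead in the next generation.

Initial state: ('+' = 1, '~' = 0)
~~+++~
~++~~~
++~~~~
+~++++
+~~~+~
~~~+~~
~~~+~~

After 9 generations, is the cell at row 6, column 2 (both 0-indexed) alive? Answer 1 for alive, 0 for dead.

1

[0] ~~+++~
~++~~~
++~~~~
+~++++
+~~~+~
~~~+~~
~~~+~~
[1] ~+~~+~
+~~~~~
~~~~+~
~~+++~
+++~~~
~~~++~
~~~~~~
[2] ~~~~~~
~~~~~+
~~~~++
~~+~++
~+~~~+
~+++~~
~~~++~
[3] ~~~~+~
~~~~++
+~~+~~
~~~+~~
~+~~~+
++~+~~
~~~++~
[4] ~~~~~~
~~~+++
~~~+~+
+~+~+~
~+~~+~
++~+~+
~~++++
[5] ~~+~~~
~~~+~+
+~+~~~
+++~+~
~~~~+~
~+~~~~
~+++~+
[6] ++~~~~
~+++~~
+~+~+~
+~+~~~
+~++~+
++~++~
++~+~~
[7] ~~~+~~
~~~+~+
+~~~~+
+~+~+~
~~~~~~
~~~~~~
~~~++~
[8] ~~++~~
+~~~~+
++~+~~
++~~~~
~~~~~~
~~~~~~
~~~++~
[9] ~~++~+
+~~+++
~~+~~~
+++~~~
~~~~~~
~~~~~~
~~+++~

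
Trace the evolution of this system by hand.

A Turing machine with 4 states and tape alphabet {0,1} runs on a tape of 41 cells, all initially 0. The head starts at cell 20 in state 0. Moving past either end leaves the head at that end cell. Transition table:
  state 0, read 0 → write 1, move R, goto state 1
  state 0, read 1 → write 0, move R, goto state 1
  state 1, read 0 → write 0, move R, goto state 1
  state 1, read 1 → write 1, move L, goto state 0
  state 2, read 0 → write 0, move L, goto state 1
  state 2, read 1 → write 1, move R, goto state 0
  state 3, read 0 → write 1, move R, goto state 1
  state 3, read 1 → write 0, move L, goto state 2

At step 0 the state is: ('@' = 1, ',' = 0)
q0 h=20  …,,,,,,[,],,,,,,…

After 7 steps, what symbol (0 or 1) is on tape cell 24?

step 0: q0 h=20  …,,,,,,[,],,,,,,…
step 1: q1 h=21  …,,,,,@[,],,,,,,…
step 2: q1 h=22  …,,,,@,[,],,,,,,…
step 3: q1 h=23  …,,,@,,[,],,,,,,…
step 4: q1 h=24  …,,@,,,[,],,,,,,…
step 5: q1 h=25  …,@,,,,[,],,,,,,…
step 6: q1 h=26  …@,,,,,[,],,,,,,…
step 7: q1 h=27  …,,,,,,[,],,,,,,…

0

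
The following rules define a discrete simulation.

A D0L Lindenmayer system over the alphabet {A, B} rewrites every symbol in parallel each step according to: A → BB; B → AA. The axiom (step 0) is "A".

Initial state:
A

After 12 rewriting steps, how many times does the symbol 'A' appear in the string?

4096

k=0  A
k=1  BB
k=2  AAAA
k=3  BBBBBBBB
k=4  AAAAAAAAAAAAAAAA
k=5  BBBBBBBBBBBBBBBBBBBBBBBBBBBBBBBB
k=6  AAAAAAAAAAAAAAAAAAAAAAAAAAAAAAAAAAAAAAAAAAAAAAAAAAAAAAAAAAAAAAAA
k=7  BBBBBBBBBBBBBBBBBBBBBBBBBBBBBBBBBBBBBBBBBBBBBBBBBBBBBBBBBB…BBBBBBBBBBBBBBBBBBBBBBBBBBBBBBBBBBBBBBBBBBBBBBBBBBBBBBBBBB  (len 128)
k=8  AAAAAAAAAAAAAAAAAAAAAAAAAAAAAAAAAAAAAAAAAAAAAAAAAAAAAAAAAA…AAAAAAAAAAAAAAAAAAAAAAAAAAAAAAAAAAAAAAAAAAAAAAAAAAAAAAAAAA  (len 256)
k=9  BBBBBBBBBBBBBBBBBBBBBBBBBBBBBBBBBBBBBBBBBBBBBBBBBBBBBBBBBB…BBBBBBBBBBBBBBBBBBBBBBBBBBBBBBBBBBBBBBBBBBBBBBBBBBBBBBBBBB  (len 512)
k=10  AAAAAAAAAAAAAAAAAAAAAAAAAAAAAAAAAAAAAAAAAAAAAAAAAAAAAAAAAA…AAAAAAAAAAAAAAAAAAAAAAAAAAAAAAAAAAAAAAAAAAAAAAAAAAAAAAAAAA  (len 1024)
k=11  BBBBBBBBBBBBBBBBBBBBBBBBBBBBBBBBBBBBBBBBBBBBBBBBBBBBBBBBBB…BBBBBBBBBBBBBBBBBBBBBBBBBBBBBBBBBBBBBBBBBBBBBBBBBBBBBBBBBB  (len 2048)
k=12  AAAAAAAAAAAAAAAAAAAAAAAAAAAAAAAAAAAAAAAAAAAAAAAAAAAAAAAAAA…AAAAAAAAAAAAAAAAAAAAAAAAAAAAAAAAAAAAAAAAAAAAAAAAAAAAAAAAAA  (len 4096)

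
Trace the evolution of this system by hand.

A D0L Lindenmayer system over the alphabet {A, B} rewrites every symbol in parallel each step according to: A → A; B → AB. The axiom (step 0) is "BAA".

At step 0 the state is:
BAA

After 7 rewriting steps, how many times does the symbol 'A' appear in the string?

9

t=0: BAA
t=1: ABAA
t=2: AABAA
t=3: AAABAA
t=4: AAAABAA
t=5: AAAAABAA
t=6: AAAAAABAA
t=7: AAAAAAABAA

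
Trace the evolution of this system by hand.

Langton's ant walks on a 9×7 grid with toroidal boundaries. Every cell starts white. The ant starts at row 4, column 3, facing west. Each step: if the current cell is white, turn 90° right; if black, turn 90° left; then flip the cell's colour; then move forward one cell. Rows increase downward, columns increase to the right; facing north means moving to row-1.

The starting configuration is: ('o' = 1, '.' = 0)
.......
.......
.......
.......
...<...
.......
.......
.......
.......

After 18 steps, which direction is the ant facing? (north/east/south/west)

[0] .......
.......
.......
.......
...<...
.......
.......
.......
.......
[1] .......
.......
.......
...^...
...o...
.......
.......
.......
.......
[2] .......
.......
.......
...o>..
...o...
.......
.......
.......
.......
[3] .......
.......
.......
...oo..
...ov..
.......
.......
.......
.......
[4] .......
.......
.......
...oo..
...<o..
.......
.......
.......
.......
[5] .......
.......
.......
...oo..
....o..
...v...
.......
.......
.......
[6] .......
.......
.......
...oo..
....o..
..<o...
.......
.......
.......
[7] .......
.......
.......
...oo..
..^.o..
..oo...
.......
.......
.......
[8] .......
.......
.......
...oo..
..o>o..
..oo...
.......
.......
.......
[9] .......
.......
.......
...oo..
..ooo..
..ov...
.......
.......
.......
[10] .......
.......
.......
...oo..
..ooo..
..o.>..
.......
.......
.......
[11] .......
.......
.......
...oo..
..ooo..
..o.o..
....v..
.......
.......
[12] .......
.......
.......
...oo..
..ooo..
..o.o..
...<o..
.......
.......
[13] .......
.......
.......
...oo..
..ooo..
..o^o..
...oo..
.......
.......
[14] .......
.......
.......
...oo..
..ooo..
..oo>..
...oo..
.......
.......
[15] .......
.......
.......
...oo..
..oo^..
..oo...
...oo..
.......
.......
[16] .......
.......
.......
...oo..
..o<...
..oo...
...oo..
.......
.......
[17] .......
.......
.......
...oo..
..o....
..ov...
...oo..
.......
.......
[18] .......
.......
.......
...oo..
..o....
..o.>..
...oo..
.......
.......

east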